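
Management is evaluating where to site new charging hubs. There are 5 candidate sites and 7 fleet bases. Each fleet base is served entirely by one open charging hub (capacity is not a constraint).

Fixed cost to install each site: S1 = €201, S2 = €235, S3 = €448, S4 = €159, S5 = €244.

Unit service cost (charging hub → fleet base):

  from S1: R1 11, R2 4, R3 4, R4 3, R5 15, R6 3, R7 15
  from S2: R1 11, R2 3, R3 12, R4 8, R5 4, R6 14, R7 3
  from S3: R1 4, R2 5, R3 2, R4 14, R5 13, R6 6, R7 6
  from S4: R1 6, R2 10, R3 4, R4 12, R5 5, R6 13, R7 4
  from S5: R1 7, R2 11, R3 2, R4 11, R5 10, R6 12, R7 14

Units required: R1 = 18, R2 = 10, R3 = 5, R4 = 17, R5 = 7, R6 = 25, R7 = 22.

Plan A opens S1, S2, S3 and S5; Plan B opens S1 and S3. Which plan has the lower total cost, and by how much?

Plan A: {S1, S2, S3, S5}: R1→S3 4·18=72, R2→S2 3·10=30, R3→S3 2·5=10, R4→S1 3·17=51, R5→S2 4·7=28, R6→S1 3·25=75, R7→S2 3·22=66. Service 332; fixed 1128; total 1460.
Plan B: {S1, S3}: R1→S3 4·18=72, R2→S1 4·10=40, R3→S3 2·5=10, R4→S1 3·17=51, R5→S3 13·7=91, R6→S1 3·25=75, R7→S3 6·22=132. Service 471; fixed 649; total 1120.
Difference: |1460 − 1120| = 340.

Plan B is cheaper by 340.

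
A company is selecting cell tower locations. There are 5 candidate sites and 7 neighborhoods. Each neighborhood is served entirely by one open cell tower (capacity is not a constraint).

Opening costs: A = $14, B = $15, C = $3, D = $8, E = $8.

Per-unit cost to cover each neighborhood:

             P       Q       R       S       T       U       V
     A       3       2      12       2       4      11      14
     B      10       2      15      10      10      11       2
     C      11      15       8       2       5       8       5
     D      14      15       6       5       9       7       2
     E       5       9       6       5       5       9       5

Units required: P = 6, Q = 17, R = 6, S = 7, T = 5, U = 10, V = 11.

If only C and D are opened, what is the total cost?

Each neighborhood is assigned to its cheapest site among the open ones.
{C, D}: P→C 11·6=66, Q→C 15·17=255, R→D 6·6=36, S→C 2·7=14, T→C 5·5=25, U→D 7·10=70, V→D 2·11=22. Service 488; fixed 11; total 499.

Total cost: 499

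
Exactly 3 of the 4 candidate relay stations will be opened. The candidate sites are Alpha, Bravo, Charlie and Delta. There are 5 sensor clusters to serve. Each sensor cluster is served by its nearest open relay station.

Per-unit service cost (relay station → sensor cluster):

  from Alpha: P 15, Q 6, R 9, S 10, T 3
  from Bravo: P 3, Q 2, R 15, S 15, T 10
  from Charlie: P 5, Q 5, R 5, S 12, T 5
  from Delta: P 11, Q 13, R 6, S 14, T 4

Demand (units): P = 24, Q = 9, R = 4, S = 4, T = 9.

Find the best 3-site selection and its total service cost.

Choose Alpha, Bravo and Charlie; total service cost 177.

With exactly 3 open, each sensor cluster uses its cheapest among the chosen.
{Alpha, Bravo, Charlie}: P→Bravo 3·24=72, Q→Bravo 2·9=18, R→Charlie 5·4=20, S→Alpha 10·4=40, T→Alpha 3·9=27. Service cost 177.
{Alpha, Bravo, Delta}: service cost 181
{Bravo, Charlie, Delta}: service cost 194
Among all 4 size-3 choices, {Alpha, Bravo, Charlie} is lowest.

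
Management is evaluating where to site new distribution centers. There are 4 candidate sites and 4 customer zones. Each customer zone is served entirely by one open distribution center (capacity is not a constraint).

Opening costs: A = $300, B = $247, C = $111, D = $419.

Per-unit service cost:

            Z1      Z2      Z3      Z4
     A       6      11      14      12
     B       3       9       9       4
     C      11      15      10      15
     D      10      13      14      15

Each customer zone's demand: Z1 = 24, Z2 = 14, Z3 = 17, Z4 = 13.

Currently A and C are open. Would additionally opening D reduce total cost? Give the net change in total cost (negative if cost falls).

No — net change +419 (cost rises by 419).

Current service cost with {A, C}: 624.
Adding D: each customer zone re-picks its cheapest; new service cost 624, saving 0.
Extra fixed cost: 419. Net change = 419 − 0 = 419.
(Totals: 1035 → 1454.)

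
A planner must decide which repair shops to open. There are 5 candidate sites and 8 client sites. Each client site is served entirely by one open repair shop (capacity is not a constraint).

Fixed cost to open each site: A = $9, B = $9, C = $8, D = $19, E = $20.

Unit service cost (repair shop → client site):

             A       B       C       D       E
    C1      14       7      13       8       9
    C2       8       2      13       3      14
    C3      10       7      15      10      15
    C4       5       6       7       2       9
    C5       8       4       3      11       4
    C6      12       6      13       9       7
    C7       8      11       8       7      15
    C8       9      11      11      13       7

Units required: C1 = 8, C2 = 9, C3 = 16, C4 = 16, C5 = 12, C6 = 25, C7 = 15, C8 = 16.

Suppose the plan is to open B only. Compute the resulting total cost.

Each client site is assigned to its cheapest site among the open ones.
{B}: C1→B 7·8=56, C2→B 2·9=18, C3→B 7·16=112, C4→B 6·16=96, C5→B 4·12=48, C6→B 6·25=150, C7→B 11·15=165, C8→B 11·16=176. Service 821; fixed 9; total 830.

Total cost: 830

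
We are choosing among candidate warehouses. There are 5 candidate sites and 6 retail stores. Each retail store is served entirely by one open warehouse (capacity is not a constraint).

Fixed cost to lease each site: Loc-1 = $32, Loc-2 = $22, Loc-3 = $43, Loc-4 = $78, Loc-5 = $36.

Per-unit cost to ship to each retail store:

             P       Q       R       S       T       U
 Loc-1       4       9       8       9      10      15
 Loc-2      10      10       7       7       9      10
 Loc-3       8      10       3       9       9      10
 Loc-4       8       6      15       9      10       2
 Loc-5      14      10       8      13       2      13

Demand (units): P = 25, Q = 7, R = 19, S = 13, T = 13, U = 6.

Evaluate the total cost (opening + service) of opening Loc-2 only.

Total cost: 743

Each retail store is assigned to its cheapest site among the open ones.
{Loc-2}: P→Loc-2 10·25=250, Q→Loc-2 10·7=70, R→Loc-2 7·19=133, S→Loc-2 7·13=91, T→Loc-2 9·13=117, U→Loc-2 10·6=60. Service 721; fixed 22; total 743.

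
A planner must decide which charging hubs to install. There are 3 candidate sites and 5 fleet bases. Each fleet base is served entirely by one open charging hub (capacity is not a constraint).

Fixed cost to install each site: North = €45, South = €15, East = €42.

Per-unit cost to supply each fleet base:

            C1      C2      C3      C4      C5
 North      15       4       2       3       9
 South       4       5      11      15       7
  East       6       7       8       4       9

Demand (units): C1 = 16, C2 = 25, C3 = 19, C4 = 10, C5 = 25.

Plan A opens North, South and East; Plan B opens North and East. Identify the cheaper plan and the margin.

Plan A: {North, South, East}: C1→South 4·16=64, C2→North 4·25=100, C3→North 2·19=38, C4→North 3·10=30, C5→South 7·25=175. Service 407; fixed 102; total 509.
Plan B: {North, East}: C1→East 6·16=96, C2→North 4·25=100, C3→North 2·19=38, C4→North 3·10=30, C5→North 9·25=225. Service 489; fixed 87; total 576.
Difference: |509 − 576| = 67.

Plan A is cheaper by 67.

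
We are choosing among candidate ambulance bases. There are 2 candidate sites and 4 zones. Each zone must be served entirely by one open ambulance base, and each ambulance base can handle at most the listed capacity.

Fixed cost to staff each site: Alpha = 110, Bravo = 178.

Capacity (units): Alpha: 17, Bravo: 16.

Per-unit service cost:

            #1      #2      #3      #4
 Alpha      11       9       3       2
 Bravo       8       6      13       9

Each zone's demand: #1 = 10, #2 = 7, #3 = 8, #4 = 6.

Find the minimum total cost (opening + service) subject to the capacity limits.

Open {Alpha, Bravo}: #1→Bravo 8·10=80, #2→Alpha 9·7=63, #3→Alpha 3·8=24, #4→Bravo 9·6=54.
Loads: Alpha carries 15/17, Bravo carries 16/16. Service 221; fixed 288; total 509.
Next best feasible plan costs 556.

Minimum total cost: 509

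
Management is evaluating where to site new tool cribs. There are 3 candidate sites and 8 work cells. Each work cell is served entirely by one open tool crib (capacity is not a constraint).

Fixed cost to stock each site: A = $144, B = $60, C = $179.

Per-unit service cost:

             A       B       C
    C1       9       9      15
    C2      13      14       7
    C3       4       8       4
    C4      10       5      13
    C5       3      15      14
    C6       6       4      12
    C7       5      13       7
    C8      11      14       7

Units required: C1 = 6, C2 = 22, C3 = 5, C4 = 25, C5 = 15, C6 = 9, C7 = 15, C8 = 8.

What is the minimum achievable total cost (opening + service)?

Minimum total cost: 933

For any fixed open set, each work cell goes to its cheapest open site; total = fixed + service.
{A, B}: C1→A 9·6=54, C2→A 13·22=286, C3→A 4·5=20, C4→B 5·25=125, C5→A 3·15=45, C6→B 4·9=36, C7→A 5·15=75, C8→A 11·8=88. Service 729; fixed 204; total 933.
{A, B, C}: service 565 + fixed 383 = 948
{B, C}: C1→B 9·6=54, C2→C 7·22=154, C3→C 4·5=20, C4→B 5·25=125, C5→C 14·15=210, C6→B 4·9=36, C7→C 7·15=105, C8→C 7·8=56. Service 760; fixed 239; total 999.
{B}: service 1095 + fixed 60 = 1155
(All 7 nonempty subsets were checked; A and B is lowest.)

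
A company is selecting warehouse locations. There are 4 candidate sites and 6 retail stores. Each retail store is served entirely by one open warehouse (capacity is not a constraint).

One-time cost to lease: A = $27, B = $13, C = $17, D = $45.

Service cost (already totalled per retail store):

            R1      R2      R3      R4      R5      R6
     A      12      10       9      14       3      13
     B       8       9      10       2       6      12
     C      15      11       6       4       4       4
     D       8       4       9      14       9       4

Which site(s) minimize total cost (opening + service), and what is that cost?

Open B only; minimum total cost 60.

For any fixed open set, each retail store goes to its cheapest open site; total = fixed + service.
{B}: R1→B 8, R2→B 9, R3→B 10, R4→B 2, R5→B 6, R6→B 12. Service 47; fixed 13; total 60.
{C}: service 44 + fixed 17 = 61
{B, C}: service 33 + fixed 30 = 63
{A, B, C, D}: service 27 + fixed 102 = 129
No other subset beats 60.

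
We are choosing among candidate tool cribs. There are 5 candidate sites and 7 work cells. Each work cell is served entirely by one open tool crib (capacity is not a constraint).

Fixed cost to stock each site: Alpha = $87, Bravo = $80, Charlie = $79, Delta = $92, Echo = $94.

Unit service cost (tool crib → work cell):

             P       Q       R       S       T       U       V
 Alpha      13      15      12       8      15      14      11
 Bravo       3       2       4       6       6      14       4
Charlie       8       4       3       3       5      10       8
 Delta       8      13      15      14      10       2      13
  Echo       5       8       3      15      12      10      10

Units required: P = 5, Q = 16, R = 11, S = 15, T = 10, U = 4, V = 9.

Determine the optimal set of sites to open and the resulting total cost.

Open Bravo and Charlie; minimum total cost 410.

For any fixed open set, each work cell goes to its cheapest open site; total = fixed + service.
{Bravo, Charlie}: P→Bravo 3·5=15, Q→Bravo 2·16=32, R→Charlie 3·11=33, S→Charlie 3·15=45, T→Charlie 5·10=50, U→Charlie 10·4=40, V→Bravo 4·9=36. Service 251; fixed 159; total 410.
{Bravo}: service 333 + fixed 80 = 413
{Charlie}: service 344 + fixed 79 = 423
{Alpha, Bravo, Charlie, Delta, Echo}: P→Bravo 3·5=15, Q→Bravo 2·16=32, R→Charlie 3·11=33, S→Charlie 3·15=45, T→Charlie 5·10=50, U→Delta 2·4=8, V→Bravo 4·9=36. Service 219; fixed 432; total 651.
No other subset beats 410.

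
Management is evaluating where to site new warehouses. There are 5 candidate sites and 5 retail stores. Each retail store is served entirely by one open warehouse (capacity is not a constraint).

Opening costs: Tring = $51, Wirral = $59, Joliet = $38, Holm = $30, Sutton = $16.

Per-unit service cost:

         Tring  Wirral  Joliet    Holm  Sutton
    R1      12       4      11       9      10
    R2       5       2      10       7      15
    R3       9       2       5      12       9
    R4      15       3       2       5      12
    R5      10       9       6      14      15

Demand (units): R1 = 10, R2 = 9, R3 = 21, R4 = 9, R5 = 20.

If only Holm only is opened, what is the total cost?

Total cost: 760

Each retail store is assigned to its cheapest site among the open ones.
{Holm}: R1→Holm 9·10=90, R2→Holm 7·9=63, R3→Holm 12·21=252, R4→Holm 5·9=45, R5→Holm 14·20=280. Service 730; fixed 30; total 760.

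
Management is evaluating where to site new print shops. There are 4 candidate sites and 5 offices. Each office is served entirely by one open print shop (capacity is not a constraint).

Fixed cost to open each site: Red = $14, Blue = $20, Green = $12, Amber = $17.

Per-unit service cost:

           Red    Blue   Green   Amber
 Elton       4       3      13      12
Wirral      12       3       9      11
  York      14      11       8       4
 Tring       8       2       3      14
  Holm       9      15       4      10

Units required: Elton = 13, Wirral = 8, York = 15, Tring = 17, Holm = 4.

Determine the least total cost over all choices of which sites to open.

For any fixed open set, each office goes to its cheapest open site; total = fixed + service.
{Blue, Green, Amber}: Elton→Blue 3·13=39, Wirral→Blue 3·8=24, York→Amber 4·15=60, Tring→Blue 2·17=34, Holm→Green 4·4=16. Service 173; fixed 49; total 222.
{Blue, Amber}: service 197 + fixed 37 = 234
{Red, Blue, Green, Amber}: service 173 + fixed 63 = 236
{Green}: Elton→Green 13·13=169, Wirral→Green 9·8=72, York→Green 8·15=120, Tring→Green 3·17=51, Holm→Green 4·4=16. Service 428; fixed 12; total 440.
No other subset beats 222.

Minimum total cost: 222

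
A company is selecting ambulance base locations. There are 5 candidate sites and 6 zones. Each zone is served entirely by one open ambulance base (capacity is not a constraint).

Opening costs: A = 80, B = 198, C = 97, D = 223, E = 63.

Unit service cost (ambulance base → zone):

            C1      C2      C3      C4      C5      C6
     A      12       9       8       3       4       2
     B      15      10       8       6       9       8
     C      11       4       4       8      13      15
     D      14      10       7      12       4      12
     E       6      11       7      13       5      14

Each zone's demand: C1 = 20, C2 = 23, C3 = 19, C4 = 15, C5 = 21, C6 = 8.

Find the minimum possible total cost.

For any fixed open set, each zone goes to its cheapest open site; total = fixed + service.
{A, C, E}: C1→E 6·20=120, C2→C 4·23=92, C3→C 4·19=76, C4→A 3·15=45, C5→A 4·21=84, C6→A 2·8=16. Service 433; fixed 240; total 673.
{A, C}: service 533 + fixed 177 = 710
{A, E}: service 605 + fixed 143 = 748
{A, B, C, D, E}: service 433 + fixed 661 = 1094
No other subset beats 673.

Minimum total cost: 673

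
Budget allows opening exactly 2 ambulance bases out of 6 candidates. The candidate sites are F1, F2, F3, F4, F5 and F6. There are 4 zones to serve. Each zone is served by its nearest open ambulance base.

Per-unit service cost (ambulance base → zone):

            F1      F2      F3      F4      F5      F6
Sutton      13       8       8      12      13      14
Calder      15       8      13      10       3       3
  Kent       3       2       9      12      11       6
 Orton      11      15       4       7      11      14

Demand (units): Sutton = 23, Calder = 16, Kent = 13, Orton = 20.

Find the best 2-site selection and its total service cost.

With exactly 2 open, each zone uses its cheapest among the chosen.
{F3, F6}: Sutton→F3 8·23=184, Calder→F6 3·16=48, Kent→F6 6·13=78, Orton→F3 4·20=80. Service cost 390.
{F2, F3}: service cost 418
{F3, F5}: service cost 429
Among all 15 size-2 choices, {F3, F6} is lowest.

Choose F3 and F6; total service cost 390.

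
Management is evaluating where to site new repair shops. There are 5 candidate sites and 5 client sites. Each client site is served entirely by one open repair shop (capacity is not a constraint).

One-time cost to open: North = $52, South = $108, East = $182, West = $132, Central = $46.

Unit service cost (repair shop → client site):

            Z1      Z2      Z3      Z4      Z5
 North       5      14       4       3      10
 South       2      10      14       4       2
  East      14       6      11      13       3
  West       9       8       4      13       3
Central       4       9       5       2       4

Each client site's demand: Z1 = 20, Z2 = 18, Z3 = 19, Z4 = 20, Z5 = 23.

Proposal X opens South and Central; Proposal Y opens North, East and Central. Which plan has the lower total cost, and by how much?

Proposal X: {South, Central}: Z1→South 2·20=40, Z2→Central 9·18=162, Z3→Central 5·19=95, Z4→Central 2·20=40, Z5→South 2·23=46. Service 383; fixed 154; total 537.
Proposal Y: {North, East, Central}: Z1→Central 4·20=80, Z2→East 6·18=108, Z3→North 4·19=76, Z4→Central 2·20=40, Z5→East 3·23=69. Service 373; fixed 280; total 653.
Difference: |537 − 653| = 116.

Proposal X is cheaper by 116.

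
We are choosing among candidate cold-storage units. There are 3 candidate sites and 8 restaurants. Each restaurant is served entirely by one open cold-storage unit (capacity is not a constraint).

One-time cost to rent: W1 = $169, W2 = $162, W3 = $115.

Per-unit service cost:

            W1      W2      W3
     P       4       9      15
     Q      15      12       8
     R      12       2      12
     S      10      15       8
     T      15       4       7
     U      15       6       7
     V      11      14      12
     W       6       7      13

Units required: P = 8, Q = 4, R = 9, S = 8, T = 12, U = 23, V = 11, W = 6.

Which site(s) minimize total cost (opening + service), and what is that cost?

For any fixed open set, each restaurant goes to its cheapest open site; total = fixed + service.
{W2}: P→W2 9·8=72, Q→W2 12·4=48, R→W2 2·9=18, S→W2 15·8=120, T→W2 4·12=48, U→W2 6·23=138, V→W2 14·11=154, W→W2 7·6=42. Service 640; fixed 162; total 802.
{W2, W3}: service 546 + fixed 277 = 823
{W1, W2}: service 521 + fixed 331 = 852
{W1, W2, W3}: service 489 + fixed 446 = 935
(All 7 nonempty subsets were checked; W2 only is lowest.)

Open W2 only; minimum total cost 802.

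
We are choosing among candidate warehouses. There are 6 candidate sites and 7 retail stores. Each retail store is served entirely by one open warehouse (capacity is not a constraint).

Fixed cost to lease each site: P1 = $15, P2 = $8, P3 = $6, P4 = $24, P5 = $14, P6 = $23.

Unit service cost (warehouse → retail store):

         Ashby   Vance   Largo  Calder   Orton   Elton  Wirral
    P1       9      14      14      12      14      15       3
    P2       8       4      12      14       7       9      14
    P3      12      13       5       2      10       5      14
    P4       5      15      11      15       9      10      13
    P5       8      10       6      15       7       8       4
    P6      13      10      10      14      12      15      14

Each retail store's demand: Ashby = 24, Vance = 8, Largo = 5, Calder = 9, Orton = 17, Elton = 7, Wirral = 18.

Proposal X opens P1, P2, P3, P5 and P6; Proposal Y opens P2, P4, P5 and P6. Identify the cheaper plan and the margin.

Proposal X is cheaper by 83.

Proposal X: {P1, P2, P3, P5, P6}: Ashby→P2 8·24=192, Vance→P2 4·8=32, Largo→P3 5·5=25, Calder→P3 2·9=18, Orton→P2 7·17=119, Elton→P3 5·7=35, Wirral→P1 3·18=54. Service 475; fixed 66; total 541.
Proposal Y: {P2, P4, P5, P6}: Ashby→P4 5·24=120, Vance→P2 4·8=32, Largo→P5 6·5=30, Calder→P2 14·9=126, Orton→P2 7·17=119, Elton→P5 8·7=56, Wirral→P5 4·18=72. Service 555; fixed 69; total 624.
Difference: |541 − 624| = 83.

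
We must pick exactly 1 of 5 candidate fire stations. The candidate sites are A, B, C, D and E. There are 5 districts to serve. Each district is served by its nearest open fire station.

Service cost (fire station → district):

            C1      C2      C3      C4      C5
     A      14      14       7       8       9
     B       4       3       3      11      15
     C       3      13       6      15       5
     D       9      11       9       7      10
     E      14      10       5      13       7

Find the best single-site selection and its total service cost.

Choose B only; total service cost 36.

With exactly 1 open, each district uses its cheapest among the chosen.
{B}: C1→B 4, C2→B 3, C3→B 3, C4→B 11, C5→B 15. Service cost 36.
{C}: service cost 42
{D}: service cost 46
Among all 5 size-1 choices, {B} is lowest.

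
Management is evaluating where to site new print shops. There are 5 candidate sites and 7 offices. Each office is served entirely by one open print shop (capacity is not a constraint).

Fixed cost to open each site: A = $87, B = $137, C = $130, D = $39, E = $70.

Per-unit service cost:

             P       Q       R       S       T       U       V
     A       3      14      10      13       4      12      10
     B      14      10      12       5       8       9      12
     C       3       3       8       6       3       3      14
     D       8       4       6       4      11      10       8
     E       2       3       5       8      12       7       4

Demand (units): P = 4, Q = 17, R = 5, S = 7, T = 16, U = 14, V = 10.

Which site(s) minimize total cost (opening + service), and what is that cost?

For any fixed open set, each office goes to its cheapest open site; total = fixed + service.
{C, E}: P→E 2·4=8, Q→C 3·17=51, R→E 5·5=25, S→C 6·7=42, T→C 3·16=48, U→C 3·14=42, V→E 4·10=40. Service 256; fixed 200; total 456.
{C, D}: service 291 + fixed 169 = 460
{C, D, E}: P→E 2·4=8, Q→C 3·17=51, R→E 5·5=25, S→D 4·7=28, T→C 3·16=48, U→C 3·14=42, V→E 4·10=40. Service 242; fixed 239; total 481.
{A, B, C, D, E}: service 242 + fixed 463 = 705
No other subset beats 456.

Open C and E; minimum total cost 456.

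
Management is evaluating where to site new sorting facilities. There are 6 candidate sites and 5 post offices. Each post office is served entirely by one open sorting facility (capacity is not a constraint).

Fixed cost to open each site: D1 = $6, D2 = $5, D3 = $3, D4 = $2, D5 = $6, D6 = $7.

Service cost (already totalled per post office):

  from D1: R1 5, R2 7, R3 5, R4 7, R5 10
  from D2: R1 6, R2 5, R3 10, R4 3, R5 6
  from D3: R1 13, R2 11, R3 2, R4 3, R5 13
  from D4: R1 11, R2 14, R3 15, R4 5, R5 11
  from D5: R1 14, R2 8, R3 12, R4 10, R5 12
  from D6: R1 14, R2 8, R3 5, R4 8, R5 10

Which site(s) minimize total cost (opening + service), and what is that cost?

Open D2 and D3; minimum total cost 30.

For any fixed open set, each post office goes to its cheapest open site; total = fixed + service.
{D2, D3}: R1→D2 6, R2→D2 5, R3→D3 2, R4→D2 3, R5→D2 6. Service 22; fixed 8; total 30.
{D2, D3, D4}: R1→D2 6, R2→D2 5, R3→D3 2, R4→D2 3, R5→D2 6. Service 22; fixed 10; total 32.
{D1, D2}: service 24 + fixed 11 = 35
{D1, D2, D3, D4, D5, D6}: service 21 + fixed 29 = 50
No other subset beats 30.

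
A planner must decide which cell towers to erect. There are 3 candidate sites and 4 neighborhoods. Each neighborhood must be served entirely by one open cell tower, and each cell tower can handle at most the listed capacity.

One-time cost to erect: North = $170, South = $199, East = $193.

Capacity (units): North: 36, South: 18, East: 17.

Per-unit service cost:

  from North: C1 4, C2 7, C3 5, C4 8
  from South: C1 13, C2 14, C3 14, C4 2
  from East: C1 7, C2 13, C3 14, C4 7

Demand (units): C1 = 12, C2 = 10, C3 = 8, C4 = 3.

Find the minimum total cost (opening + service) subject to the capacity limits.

Minimum total cost: 352

Open {North}: C1→North 4·12=48, C2→North 7·10=70, C3→North 5·8=40, C4→North 8·3=24.
Loads: North carries 33/36. Service 182; fixed 170; total 352.
Next best feasible plan costs 533.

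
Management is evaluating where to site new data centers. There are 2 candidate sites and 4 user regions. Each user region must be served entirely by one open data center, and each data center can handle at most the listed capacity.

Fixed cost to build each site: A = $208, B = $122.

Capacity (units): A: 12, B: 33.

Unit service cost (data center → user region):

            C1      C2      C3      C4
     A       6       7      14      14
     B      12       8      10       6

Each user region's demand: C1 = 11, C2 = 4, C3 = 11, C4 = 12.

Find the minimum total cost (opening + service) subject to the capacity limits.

Open {A, B}: C1→A 6·11=66, C2→B 8·4=32, C3→B 10·11=110, C4→B 6·12=72.
Loads: A carries 11/12, B carries 27/33. Service 280; fixed 330; total 610.
Next best feasible plan costs 720.

Minimum total cost: 610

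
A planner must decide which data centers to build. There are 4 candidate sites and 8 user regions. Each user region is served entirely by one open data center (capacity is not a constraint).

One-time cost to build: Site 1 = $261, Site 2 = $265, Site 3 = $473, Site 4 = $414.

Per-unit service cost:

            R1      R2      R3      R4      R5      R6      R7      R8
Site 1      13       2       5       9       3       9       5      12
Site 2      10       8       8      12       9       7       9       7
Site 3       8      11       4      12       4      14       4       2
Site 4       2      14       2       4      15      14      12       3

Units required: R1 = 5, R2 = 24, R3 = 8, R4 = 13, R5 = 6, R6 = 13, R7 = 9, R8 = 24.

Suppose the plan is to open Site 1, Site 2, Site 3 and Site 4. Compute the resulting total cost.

Total cost: 1732

Each user region is assigned to its cheapest site among the open ones.
{Site 1, Site 2, Site 3, Site 4}: R1→Site 4 2·5=10, R2→Site 1 2·24=48, R3→Site 4 2·8=16, R4→Site 4 4·13=52, R5→Site 1 3·6=18, R6→Site 2 7·13=91, R7→Site 3 4·9=36, R8→Site 3 2·24=48. Service 319; fixed 1413; total 1732.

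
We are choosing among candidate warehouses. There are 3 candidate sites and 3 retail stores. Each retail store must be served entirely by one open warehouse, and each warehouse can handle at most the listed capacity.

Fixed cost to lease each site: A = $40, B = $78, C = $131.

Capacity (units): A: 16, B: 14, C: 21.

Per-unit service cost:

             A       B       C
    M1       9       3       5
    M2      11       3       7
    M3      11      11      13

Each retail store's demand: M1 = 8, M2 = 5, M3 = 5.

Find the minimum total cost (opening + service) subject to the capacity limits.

Open {A, B}: M1→B 3·8=24, M2→B 3·5=15, M3→A 11·5=55.
Loads: A carries 5/16, B carries 13/14. Service 94; fixed 118; total 212.
Next best feasible plan costs 252.

Minimum total cost: 212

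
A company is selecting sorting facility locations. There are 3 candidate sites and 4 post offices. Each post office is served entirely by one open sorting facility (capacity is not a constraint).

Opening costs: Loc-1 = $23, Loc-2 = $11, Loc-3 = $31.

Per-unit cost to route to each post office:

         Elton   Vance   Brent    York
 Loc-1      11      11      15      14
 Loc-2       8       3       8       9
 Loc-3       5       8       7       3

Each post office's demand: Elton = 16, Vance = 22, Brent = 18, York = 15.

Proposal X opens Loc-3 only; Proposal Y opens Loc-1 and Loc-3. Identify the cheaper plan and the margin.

Proposal X: {Loc-3}: Elton→Loc-3 5·16=80, Vance→Loc-3 8·22=176, Brent→Loc-3 7·18=126, York→Loc-3 3·15=45. Service 427; fixed 31; total 458.
Proposal Y: {Loc-1, Loc-3}: Elton→Loc-3 5·16=80, Vance→Loc-3 8·22=176, Brent→Loc-3 7·18=126, York→Loc-3 3·15=45. Service 427; fixed 54; total 481.
Difference: |458 − 481| = 23.

Proposal X is cheaper by 23.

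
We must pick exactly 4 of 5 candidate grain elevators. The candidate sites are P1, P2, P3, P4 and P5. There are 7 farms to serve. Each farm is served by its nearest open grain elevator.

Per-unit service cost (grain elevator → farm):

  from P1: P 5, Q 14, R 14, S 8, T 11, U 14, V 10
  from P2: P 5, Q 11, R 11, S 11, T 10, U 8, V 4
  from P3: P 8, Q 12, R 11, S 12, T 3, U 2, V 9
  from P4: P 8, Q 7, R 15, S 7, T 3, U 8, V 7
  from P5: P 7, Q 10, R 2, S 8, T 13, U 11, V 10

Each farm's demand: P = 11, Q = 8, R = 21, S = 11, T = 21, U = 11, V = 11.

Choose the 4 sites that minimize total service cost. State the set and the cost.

With exactly 4 open, each farm uses its cheapest among the chosen.
{P2, P3, P4, P5}: P→P2 5·11=55, Q→P4 7·8=56, R→P5 2·21=42, S→P4 7·11=77, T→P3 3·21=63, U→P3 2·11=22, V→P2 4·11=44. Service cost 359.
{P1, P3, P4, P5}: service cost 392
{P1, P2, P3, P5}: service cost 394
Among all 5 size-4 choices, {P2, P3, P4, P5} is lowest.

Choose P2, P3, P4 and P5; total service cost 359.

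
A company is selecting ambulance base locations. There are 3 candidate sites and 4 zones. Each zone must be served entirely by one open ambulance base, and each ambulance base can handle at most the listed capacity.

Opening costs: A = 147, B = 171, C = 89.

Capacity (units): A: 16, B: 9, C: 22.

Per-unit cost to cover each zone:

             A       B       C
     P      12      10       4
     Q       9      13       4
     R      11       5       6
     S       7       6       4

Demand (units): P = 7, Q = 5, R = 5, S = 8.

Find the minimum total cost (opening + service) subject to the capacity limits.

Minimum total cost: 365

Open {B, C}: P→C 4·7=28, Q→C 4·5=20, R→B 5·5=25, S→C 4·8=32.
Loads: B carries 5/9, C carries 20/22. Service 105; fixed 260; total 365.
Next best feasible plan costs 370.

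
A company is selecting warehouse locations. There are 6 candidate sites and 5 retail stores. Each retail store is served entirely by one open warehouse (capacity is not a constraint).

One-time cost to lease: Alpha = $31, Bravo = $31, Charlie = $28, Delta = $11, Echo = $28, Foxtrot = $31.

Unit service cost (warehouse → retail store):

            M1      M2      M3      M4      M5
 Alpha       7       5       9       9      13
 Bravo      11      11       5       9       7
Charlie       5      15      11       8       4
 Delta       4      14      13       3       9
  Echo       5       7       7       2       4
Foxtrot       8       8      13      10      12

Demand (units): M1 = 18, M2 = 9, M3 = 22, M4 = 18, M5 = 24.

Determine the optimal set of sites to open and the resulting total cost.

Open Bravo, Delta and Echo; minimum total cost 447.

For any fixed open set, each retail store goes to its cheapest open site; total = fixed + service.
{Bravo, Delta, Echo}: M1→Delta 4·18=72, M2→Echo 7·9=63, M3→Bravo 5·22=110, M4→Echo 2·18=36, M5→Echo 4·24=96. Service 377; fixed 70; total 447.
{Bravo, Echo}: service 395 + fixed 59 = 454
{Alpha, Bravo, Delta, Echo}: service 359 + fixed 101 = 460
{Alpha, Bravo, Charlie, Delta, Echo, Foxtrot}: service 359 + fixed 160 = 519
No other subset beats 447.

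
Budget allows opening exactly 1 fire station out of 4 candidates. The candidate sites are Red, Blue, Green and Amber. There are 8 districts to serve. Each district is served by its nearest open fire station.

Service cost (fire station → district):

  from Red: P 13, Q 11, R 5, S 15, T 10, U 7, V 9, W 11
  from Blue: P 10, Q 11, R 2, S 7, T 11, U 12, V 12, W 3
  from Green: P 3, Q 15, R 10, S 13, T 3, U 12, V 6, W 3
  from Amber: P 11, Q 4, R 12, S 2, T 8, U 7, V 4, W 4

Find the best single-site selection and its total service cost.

Choose Amber only; total service cost 52.

With exactly 1 open, each district uses its cheapest among the chosen.
{Amber}: P→Amber 11, Q→Amber 4, R→Amber 12, S→Amber 2, T→Amber 8, U→Amber 7, V→Amber 4, W→Amber 4. Service cost 52.
{Green}: service cost 65
{Blue}: service cost 68
Among all 4 size-1 choices, {Amber} is lowest.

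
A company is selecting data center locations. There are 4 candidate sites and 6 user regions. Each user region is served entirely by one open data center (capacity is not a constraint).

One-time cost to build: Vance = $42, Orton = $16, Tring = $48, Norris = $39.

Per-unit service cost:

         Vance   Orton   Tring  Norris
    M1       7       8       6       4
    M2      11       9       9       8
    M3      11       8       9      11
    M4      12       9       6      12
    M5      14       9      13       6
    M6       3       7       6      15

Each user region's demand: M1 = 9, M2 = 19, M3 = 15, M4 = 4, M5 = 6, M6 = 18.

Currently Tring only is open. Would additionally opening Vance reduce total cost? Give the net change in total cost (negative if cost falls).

Yes — net change −12 (cost falls by 12).

Current service cost with {Tring}: 570.
Adding Vance: each user region re-picks its cheapest; new service cost 516, saving 54.
Extra fixed cost: 42. Net change = 42 − 54 = -12.
(Totals: 618 → 606.)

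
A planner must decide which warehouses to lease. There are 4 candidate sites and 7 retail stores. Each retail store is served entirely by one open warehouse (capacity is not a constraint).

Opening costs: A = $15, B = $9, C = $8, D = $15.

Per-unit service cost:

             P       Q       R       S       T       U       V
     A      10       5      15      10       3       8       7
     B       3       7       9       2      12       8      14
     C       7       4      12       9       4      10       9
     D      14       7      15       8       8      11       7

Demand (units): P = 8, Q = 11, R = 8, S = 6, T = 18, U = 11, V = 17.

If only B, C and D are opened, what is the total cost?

Total cost: 463

Each retail store is assigned to its cheapest site among the open ones.
{B, C, D}: P→B 3·8=24, Q→C 4·11=44, R→B 9·8=72, S→B 2·6=12, T→C 4·18=72, U→B 8·11=88, V→D 7·17=119. Service 431; fixed 32; total 463.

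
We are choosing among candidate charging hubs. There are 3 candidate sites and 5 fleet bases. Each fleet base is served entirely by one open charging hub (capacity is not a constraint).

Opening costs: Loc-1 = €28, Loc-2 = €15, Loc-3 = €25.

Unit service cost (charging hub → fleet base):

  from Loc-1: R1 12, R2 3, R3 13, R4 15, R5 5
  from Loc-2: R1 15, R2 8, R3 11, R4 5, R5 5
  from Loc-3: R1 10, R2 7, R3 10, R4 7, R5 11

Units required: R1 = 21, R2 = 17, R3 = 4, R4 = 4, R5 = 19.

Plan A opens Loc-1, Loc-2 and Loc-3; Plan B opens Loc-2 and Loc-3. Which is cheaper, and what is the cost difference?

Plan A: {Loc-1, Loc-2, Loc-3}: R1→Loc-3 10·21=210, R2→Loc-1 3·17=51, R3→Loc-3 10·4=40, R4→Loc-2 5·4=20, R5→Loc-1 5·19=95. Service 416; fixed 68; total 484.
Plan B: {Loc-2, Loc-3}: R1→Loc-3 10·21=210, R2→Loc-3 7·17=119, R3→Loc-3 10·4=40, R4→Loc-2 5·4=20, R5→Loc-2 5·19=95. Service 484; fixed 40; total 524.
Difference: |484 − 524| = 40.

Plan A is cheaper by 40.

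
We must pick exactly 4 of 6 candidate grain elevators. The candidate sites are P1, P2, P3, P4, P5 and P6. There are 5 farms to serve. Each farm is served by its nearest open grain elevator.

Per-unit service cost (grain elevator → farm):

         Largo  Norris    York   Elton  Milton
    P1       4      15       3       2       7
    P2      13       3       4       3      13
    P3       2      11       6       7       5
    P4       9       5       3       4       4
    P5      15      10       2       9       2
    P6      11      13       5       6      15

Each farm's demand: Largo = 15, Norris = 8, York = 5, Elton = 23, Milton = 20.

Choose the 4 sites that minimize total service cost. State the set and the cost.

Choose P1, P2, P3 and P5; total service cost 150.

With exactly 4 open, each farm uses its cheapest among the chosen.
{P1, P2, P3, P5}: Largo→P3 2·15=30, Norris→P2 3·8=24, York→P5 2·5=10, Elton→P1 2·23=46, Milton→P5 2·20=40. Service cost 150.
{P1, P3, P4, P5}: service cost 166
{P2, P3, P4, P5}: service cost 173
Among all 15 size-4 choices, {P1, P2, P3, P5} is lowest.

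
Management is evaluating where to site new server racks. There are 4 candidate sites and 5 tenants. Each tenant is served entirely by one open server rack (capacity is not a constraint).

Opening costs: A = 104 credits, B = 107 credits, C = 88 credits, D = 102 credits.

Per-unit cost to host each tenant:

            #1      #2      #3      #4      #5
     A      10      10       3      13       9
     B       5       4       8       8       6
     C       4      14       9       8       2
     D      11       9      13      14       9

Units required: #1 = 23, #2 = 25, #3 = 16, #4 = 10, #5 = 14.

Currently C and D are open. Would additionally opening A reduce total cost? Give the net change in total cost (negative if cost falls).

No — net change +8 (cost rises by 8).

Current service cost with {C, D}: 569.
Adding A: each tenant re-picks its cheapest; new service cost 473, saving 96.
Extra fixed cost: 104. Net change = 104 − 96 = 8.
(Totals: 759 → 767.)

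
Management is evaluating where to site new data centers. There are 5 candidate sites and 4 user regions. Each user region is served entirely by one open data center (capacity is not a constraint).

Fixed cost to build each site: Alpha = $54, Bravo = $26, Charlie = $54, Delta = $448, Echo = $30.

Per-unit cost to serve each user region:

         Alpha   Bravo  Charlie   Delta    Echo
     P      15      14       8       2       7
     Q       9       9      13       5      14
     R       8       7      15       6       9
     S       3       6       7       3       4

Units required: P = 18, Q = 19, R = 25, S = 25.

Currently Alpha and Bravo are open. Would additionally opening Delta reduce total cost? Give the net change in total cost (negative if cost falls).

No — net change +131 (cost rises by 131).

Current service cost with {Alpha, Bravo}: 673.
Adding Delta: each user region re-picks its cheapest; new service cost 356, saving 317.
Extra fixed cost: 448. Net change = 448 − 317 = 131.
(Totals: 753 → 884.)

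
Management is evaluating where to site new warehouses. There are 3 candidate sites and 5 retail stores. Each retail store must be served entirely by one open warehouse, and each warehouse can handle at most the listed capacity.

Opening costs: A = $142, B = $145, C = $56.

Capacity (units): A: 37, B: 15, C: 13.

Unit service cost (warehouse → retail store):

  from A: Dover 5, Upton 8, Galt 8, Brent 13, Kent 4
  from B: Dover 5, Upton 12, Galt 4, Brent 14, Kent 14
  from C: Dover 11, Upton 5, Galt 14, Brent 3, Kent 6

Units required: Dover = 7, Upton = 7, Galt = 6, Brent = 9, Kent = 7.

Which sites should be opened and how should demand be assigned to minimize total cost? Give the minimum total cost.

Open {A, C}: Dover→A 5·7=35, Upton→A 8·7=56, Galt→A 8·6=48, Brent→C 3·9=27, Kent→A 4·7=28.
Loads: A carries 27/37, C carries 9/13. Service 194; fixed 198; total 392.
Next best feasible plan costs 426.

Minimum total cost: 392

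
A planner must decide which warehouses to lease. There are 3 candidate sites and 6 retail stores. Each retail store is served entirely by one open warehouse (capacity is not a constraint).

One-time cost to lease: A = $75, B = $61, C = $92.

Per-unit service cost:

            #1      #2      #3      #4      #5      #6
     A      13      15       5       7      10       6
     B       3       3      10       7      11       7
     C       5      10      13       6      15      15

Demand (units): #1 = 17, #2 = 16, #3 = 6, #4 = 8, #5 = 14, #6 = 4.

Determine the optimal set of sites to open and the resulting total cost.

Open B only; minimum total cost 458.

For any fixed open set, each retail store goes to its cheapest open site; total = fixed + service.
{B}: #1→B 3·17=51, #2→B 3·16=48, #3→B 10·6=60, #4→B 7·8=56, #5→B 11·14=154, #6→B 7·4=28. Service 397; fixed 61; total 458.
{A, B}: #1→B 3·17=51, #2→B 3·16=48, #3→A 5·6=30, #4→A 7·8=56, #5→A 10·14=140, #6→A 6·4=24. Service 349; fixed 136; total 485.
{B, C}: service 389 + fixed 153 = 542
{A, B, C}: service 341 + fixed 228 = 569
No other subset beats 458.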